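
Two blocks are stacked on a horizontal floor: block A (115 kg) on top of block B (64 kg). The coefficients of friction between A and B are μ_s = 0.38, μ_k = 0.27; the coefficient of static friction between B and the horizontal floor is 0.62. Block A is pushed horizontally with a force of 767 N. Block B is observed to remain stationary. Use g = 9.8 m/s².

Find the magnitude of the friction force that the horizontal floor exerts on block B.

f ≈ 304 N

Normal force at the A–B interface: N₁ = m_A g = 1127 N.
Maximum static friction on A from B: μ_s N₁ = 0.38×1127 = 428.3 N.
P = 767 N exceeds that limit, so A slips over B and the interface friction becomes kinetic: f₁ = μ_k N₁ = 0.27×1127 = 304 N.
By Newton's third law B feels 304 N forward from A. With B stationary, the floor's static friction on B balances it: f₂ = 304 N (well within μ_s(m_A+m_B)g = 1088 N).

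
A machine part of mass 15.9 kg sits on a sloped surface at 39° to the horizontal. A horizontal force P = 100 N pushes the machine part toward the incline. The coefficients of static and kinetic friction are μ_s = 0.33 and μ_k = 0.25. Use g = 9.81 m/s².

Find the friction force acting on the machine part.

The horizontal push has a component P sin θ into the surface, so N = m g cos θ + P sin θ = 121.2 + 62.93 = 184.2 N.
Parallel to the incline: P cos θ − m g sin θ = 77.71 − 98.16 = -20.45 N; the friction needed to balance this is 20.45 N acting up the slope.
The limit of static friction is μ_s N = 60.77 N.
Since 20.45 N is within the 60.77 N limit, the machine part stays put and friction is exactly 20.4 N.

f ≈ 20.4 N (up the incline)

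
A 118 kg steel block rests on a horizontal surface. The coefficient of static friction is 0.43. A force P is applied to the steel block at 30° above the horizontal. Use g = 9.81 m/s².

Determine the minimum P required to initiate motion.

P ≈ 460 N

N = m g − P sin α (the pull lifts the steel block).
At impending slip, P cos α = μ_s N = μ_s (m g − P sin α).
Solving: P (cos α + μ_s sin α) = μ_s m g → P = 0.43×1160/(cos 30° + 0.43 sin 30°) = 498/1.081 = 460 N.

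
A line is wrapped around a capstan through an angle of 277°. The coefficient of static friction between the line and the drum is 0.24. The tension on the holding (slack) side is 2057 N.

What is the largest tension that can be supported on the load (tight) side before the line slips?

At impending slip the capstan equation gives T₂/T₁ = e^{μβ} with β in radians.
β = 277° × π/180 = 4.835 rad.
e^{μβ} = e^{0.24×4.835} = 3.191.
T₂ = T₁ · e^{μβ} = 2057 × 3.191 = 6560 N.

T_max ≈ 6560 N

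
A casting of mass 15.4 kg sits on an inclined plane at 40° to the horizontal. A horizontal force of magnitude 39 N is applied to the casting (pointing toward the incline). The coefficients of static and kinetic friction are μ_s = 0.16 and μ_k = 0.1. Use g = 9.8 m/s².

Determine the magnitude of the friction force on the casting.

Normal direction: N = m g cos θ + P sin θ = 140.7 N.
Parallel to the incline: P cos θ − m g sin θ = 29.88 − 97.01 = -67.13 N; the friction needed to balance this is 67.13 N acting up the slope.
Maximum static friction: μ_s N = 0.16 × 140.7 = 22.51 N.
|f_req| = 67.13 > 22.51 N → the casting slides down the incline; f = μ_k N = 0.1 × 140.7 = 14.1 N.

f ≈ 14.1 N (up the incline)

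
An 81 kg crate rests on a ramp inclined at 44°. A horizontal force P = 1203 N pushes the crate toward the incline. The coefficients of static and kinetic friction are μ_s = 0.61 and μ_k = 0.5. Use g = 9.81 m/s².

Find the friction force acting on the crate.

Resolve perpendicular to the incline: N = m g cos θ + P sin θ = 81×9.81×cos 44° + 1203×sin 44° = 1407 N.
Parallel to the incline: P cos θ − m g sin θ = 865.4 − 552 = 313.4 N; the friction needed to balance this is 313.4 N acting down the slope.
The limit of static friction is μ_s N = 858.4 N.
Since 313.4 N is within the 858.4 N limit, the crate stays put and friction is exactly 313 N.

f ≈ 313 N (down the incline)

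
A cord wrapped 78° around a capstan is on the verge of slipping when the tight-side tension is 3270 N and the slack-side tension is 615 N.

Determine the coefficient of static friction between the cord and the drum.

T₂/T₁ = e^{μβ} → μ = ln(T₂/T₁)/β.
β = 78° = 1.361 rad.
μ = ln(3270/615)/1.361 = ln(5.317)/1.361 = 1.23.

μ ≈ 1.23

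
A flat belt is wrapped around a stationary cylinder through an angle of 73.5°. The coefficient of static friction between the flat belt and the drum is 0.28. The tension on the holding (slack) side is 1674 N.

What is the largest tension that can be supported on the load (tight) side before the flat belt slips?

T_max ≈ 2400 N

At impending slip the capstan equation gives T₂/T₁ = e^{μβ} with β in radians.
β = 73.5° × π/180 = 1.283 rad.
e^{μβ} = e^{0.28×1.283} = 1.432.
T₂ = T₁ · e^{μβ} = 1674 × 1.432 = 2400 N.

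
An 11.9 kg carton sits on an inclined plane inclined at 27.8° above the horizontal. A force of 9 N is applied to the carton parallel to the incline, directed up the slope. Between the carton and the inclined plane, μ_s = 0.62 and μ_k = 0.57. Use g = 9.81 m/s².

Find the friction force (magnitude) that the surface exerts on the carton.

f ≈ 45.4 N (up the incline)

Normal force: N = m g cos θ = 11.9 × 9.81 × cos 27.8° = 103.3 N.
Parallel to the incline, ΣF = 0 gives f = m g sin θ − P = 54.45 − 9 = 45.45 N (up-slope positive).
The static-friction ceiling is μ_s N = 0.62 × 103.3 = 64.02 N.
Since |45.45| ≤ 64.02 N, static friction is sufficient; f equals the required value, not μ_s N.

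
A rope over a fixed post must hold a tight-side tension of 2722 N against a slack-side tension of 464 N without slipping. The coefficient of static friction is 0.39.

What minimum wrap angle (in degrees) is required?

T₂/T₁ = e^{μβ} → β = ln(T₂/T₁)/μ.
β = ln(2722/464)/0.39 = 1.769/0.39 = 4.537 rad.
In degrees: β = 4.537 × 180/π = 260°.

β_min ≈ 260°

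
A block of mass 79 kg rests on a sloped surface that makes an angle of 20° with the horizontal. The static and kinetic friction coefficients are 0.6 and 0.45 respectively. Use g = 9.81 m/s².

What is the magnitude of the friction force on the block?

The normal reaction is N = m g cos θ = 728.3 N.
For equilibrium along the incline, friction must balance the weight component: f = m g sin θ = 265.1 N up the slope.
The static-friction ceiling is μ_s N = 0.6 × 728.3 = 437 N.
Since |265.1| ≤ 437 N, no slip — friction simply equals what equilibrium demands.

f ≈ 265 N (up the incline)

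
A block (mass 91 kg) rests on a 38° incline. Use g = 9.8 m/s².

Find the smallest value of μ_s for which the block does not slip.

μ_s,min ≈ 0.781

At the slip threshold m g sin θ = μ_s m g cos θ, so μ_s,min = tan θ.
μ_s,min = tan 38° = 0.781.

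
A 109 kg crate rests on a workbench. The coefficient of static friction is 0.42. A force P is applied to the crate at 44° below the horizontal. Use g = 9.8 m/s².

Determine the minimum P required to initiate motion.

P ≈ 1050 N

N = m g + P sin α (the push presses the crate into the workbench).
At impending slip, P cos α = μ_s N = μ_s (m g + P sin α).
Solving: P (cos α − μ_s sin α) = μ_s m g → P = 0.42×1070/(cos 44° − 0.42 sin 44°) = 449/0.4276 = 1050 N.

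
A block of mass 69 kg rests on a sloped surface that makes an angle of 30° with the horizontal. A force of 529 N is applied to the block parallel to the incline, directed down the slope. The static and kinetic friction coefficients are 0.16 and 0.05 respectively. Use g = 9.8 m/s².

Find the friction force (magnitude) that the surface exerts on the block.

Perpendicular to the surface, N = m g cos θ = 69·9.8·cos 30° = 585.6 N.
The friction needed for equilibrium is m g sin θ + P = 338.1 + 529 = 867.1 N, measured positive up-slope.
The static-friction ceiling is μ_s N = 0.16 × 585.6 = 93.7 N.
|867.1| exceeds 93.7 N, so the block slips down-slope; friction is kinetic, f = μ_k N = 0.05×585.6 = 29.3 N.

f ≈ 29.3 N (up the incline)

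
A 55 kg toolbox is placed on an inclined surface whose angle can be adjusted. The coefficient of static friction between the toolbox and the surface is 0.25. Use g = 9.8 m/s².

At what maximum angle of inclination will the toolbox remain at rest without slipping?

At the slip threshold, m g sin θ = μ_s · m g cos θ, so tan θ = μ_s.
θ_max = arctan(0.25) = 14°.

θ_max ≈ 14°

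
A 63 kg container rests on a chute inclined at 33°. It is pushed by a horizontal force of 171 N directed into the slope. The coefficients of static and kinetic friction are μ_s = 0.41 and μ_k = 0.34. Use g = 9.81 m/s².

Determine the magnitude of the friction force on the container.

f ≈ 193 N (up the incline)

The horizontal push has a component P sin θ into the surface, so N = m g cos θ + P sin θ = 518.3 + 93.13 = 611.5 N.
Along the incline, the net driving force (taking up-slope positive) is P cos θ − m g sin θ = 143.4 − 336.6 = -193.2 N, so equilibrium requires friction f = 193.2 N (up-slope).
Maximum static friction: μ_s N = 0.41 × 611.5 = 250.7 N.
|f_req| = 193.2 ≤ 250.7 N → the container is in equilibrium; friction equals the required value.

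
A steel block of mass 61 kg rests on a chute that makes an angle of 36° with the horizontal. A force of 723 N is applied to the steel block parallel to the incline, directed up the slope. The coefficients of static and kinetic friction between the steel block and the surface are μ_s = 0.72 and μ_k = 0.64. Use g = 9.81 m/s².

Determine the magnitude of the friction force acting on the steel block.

f ≈ 310 N (down the incline)

Normal force: N = m g cos θ = 61 × 9.81 × cos 36° = 484.1 N.
The friction needed for equilibrium is m g sin θ − P = 351.7 − 723 = -371.3 N, measured positive up-slope.
Maximum static friction available: μ_s N = 0.72 × 484.1 = 348.6 N.
|-371.3| exceeds 348.6 N, so the steel block slips up-slope; friction is kinetic, f = μ_k N = 0.64×484.1 = 310 N.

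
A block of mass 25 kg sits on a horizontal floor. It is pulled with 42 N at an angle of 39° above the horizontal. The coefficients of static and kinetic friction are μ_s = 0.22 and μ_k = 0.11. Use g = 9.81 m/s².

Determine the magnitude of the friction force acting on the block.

f ≈ 32.6 N

The vertical component of P reduces the normal force: N = m g − P sin α = 245.2 − 26.43 = 218.8 N.
Horizontally, friction must balance P cos α = 32.64 N.
The static-friction limit is μ_s N = 48.14 N.
Since 32.64 N does not exceed the limit, the block stays at rest and f = 32.6 N.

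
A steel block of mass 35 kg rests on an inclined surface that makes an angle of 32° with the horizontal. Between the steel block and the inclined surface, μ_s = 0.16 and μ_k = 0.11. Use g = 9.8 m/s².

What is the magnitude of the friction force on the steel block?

Normal force: N = m g cos θ = 35 × 9.8 × cos 32° = 290.9 N.
For equilibrium along the incline, friction must balance the weight component: f = m g sin θ = 181.8 N up the slope.
Maximum static friction available: μ_s N = 0.16 × 290.9 = 46.54 N.
|181.8| exceeds 46.54 N, so the steel block slips down-slope; friction is kinetic, f = μ_k N = 0.11×290.9 = 32 N.

f ≈ 32 N (up the incline)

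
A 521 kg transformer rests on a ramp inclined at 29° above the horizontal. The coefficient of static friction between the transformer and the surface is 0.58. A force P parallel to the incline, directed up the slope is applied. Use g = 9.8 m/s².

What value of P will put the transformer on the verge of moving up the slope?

At impending motion up the slope, friction acts down-slope at its limit: f = μ_s N.
P is parallel to the surface, so N = m g cos θ = 4470 N.
Along the incline: P = m g sin θ + μ_s N = 2480 + 0.58×4470 = 5070 N.

P ≈ 5070 N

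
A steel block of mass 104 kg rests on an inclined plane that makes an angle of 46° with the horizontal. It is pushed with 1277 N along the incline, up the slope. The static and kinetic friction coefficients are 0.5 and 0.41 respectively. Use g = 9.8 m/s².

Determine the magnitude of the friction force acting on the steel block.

f ≈ 290 N (down the incline)

Perpendicular to the surface, N = m g cos θ = 104·9.8·cos 46° = 708 N.
Parallel to the incline, ΣF = 0 gives f = m g sin θ − P = 733.2 − 1277 = -543.8 N (up-slope positive).
The static-friction ceiling is μ_s N = 0.5 × 708 = 354 N.
|-543.8| exceeds 354 N, so the steel block slips up-slope; friction is kinetic, f = μ_k N = 0.41×708 = 290 N.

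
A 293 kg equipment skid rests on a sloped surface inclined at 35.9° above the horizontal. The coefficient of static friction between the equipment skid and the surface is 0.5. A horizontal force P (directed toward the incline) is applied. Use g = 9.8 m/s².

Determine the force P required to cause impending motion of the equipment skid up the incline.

P ≈ 5510 N

At impending motion up the slope, friction acts down-slope at its limit: f = μ_s N.
Perpendicular to the incline: N = m g cos θ + P sin θ.
Along the incline: P cos θ = m g sin θ + μ_s N = m g sin θ + μ_s (m g cos θ + P sin θ).
Solving, P (cos θ − μ_s sin θ) = m g (sin θ + μ_s cos θ), so P = 293×9.8×(sin 35.9° + 0.5 cos 35.9°)/(cos 35.9° − 0.5 sin 35.9°) = 2870×0.9914/0.5169 = 5510 N.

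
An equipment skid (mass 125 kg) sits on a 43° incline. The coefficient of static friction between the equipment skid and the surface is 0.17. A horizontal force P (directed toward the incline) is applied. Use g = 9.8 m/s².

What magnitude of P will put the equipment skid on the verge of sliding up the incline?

P ≈ 1610 N

At impending motion up the slope, friction acts down-slope at its limit: f = μ_s N.
Perpendicular to the incline: N = m g cos θ + P sin θ.
Along the incline: P cos θ = m g sin θ + μ_s N = m g sin θ + μ_s (m g cos θ + P sin θ).
Solving, P (cos θ − μ_s sin θ) = m g (sin θ + μ_s cos θ), so P = 125×9.8×(sin 43° + 0.17 cos 43°)/(cos 43° − 0.17 sin 43°) = 1220×0.8063/0.6154 = 1610 N.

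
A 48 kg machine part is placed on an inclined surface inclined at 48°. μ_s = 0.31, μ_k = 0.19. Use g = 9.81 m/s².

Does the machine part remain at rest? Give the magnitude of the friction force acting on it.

f ≈ 59.9 N

N = m g cos θ = 315 N.
Down-slope weight component: m g sin θ = 350 N.
μ_s N = 97.7 N.
350 > 97.7 N, so it slides; kinetic friction f = μ_k N = 0.19×315 = 59.9 N.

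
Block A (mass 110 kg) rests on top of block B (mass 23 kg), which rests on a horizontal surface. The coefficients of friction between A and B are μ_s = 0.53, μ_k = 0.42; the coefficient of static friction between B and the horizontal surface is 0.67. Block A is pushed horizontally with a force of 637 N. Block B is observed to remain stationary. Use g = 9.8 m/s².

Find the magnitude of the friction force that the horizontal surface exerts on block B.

f ≈ 453 N

Normal force at the A–B interface: N₁ = m_A g = 1078 N.
Maximum static friction on A from B: μ_s N₁ = 0.53×1078 = 571.3 N.
P = 637 N exceeds that limit, so A slips over B and the interface friction becomes kinetic: f₁ = μ_k N₁ = 0.42×1078 = 453 N.
By Newton's third law B feels 453 N forward from A. With B stationary, the floor's static friction on B balances it: f₂ = 453 N (well within μ_s(m_A+m_B)g = 873.3 N).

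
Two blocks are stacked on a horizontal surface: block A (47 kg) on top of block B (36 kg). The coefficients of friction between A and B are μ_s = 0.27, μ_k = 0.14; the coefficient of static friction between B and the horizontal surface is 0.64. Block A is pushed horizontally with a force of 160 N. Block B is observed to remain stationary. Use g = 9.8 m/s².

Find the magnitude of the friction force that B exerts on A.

The normal force B exerts on A is simply A's weight, N₁ = 460.6 N.
Maximum static friction on A from B: μ_s N₁ = 0.27×460.6 = 124.4 N.
Since P = 160 N > 124.4 N, A slides on B; the A–B friction is kinetic: f₁ = μ_k N₁ = 0.14×460.6 = 64.5 N.
B experiences an equal 64.5 N forward from A (third law). B is in equilibrium, so the floor supplies f₂ = 64.5 N of static friction (limit μ_s(m_A+m_B)g = 520.6 N, not exceeded).

f ≈ 64.5 N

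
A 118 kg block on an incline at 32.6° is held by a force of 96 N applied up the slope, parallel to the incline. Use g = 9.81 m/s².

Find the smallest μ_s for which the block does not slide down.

μ_s,min ≈ 0.541

N = m g cos θ = 975.2 N.
Friction must make up the shortfall along the incline: f = m g sin θ − P = 623.7 − 96 = 527.7 N.
At the threshold f = μ_s N, so μ_s,min = 527.7/975.2 = 0.541.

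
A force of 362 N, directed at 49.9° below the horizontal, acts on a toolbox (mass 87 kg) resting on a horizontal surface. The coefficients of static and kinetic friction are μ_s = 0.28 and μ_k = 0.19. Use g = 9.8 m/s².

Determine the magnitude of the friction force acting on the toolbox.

f ≈ 233 N

Vertical equilibrium gives N = m g + P sin α = 1130 N.
The horizontal driving force is P cos α = 233.2 N, so equilibrium needs friction f = 233.2 N.
The static-friction limit is μ_s N = 316.3 N.
Since 233.2 N does not exceed the limit, the toolbox stays at rest and f = 233 N.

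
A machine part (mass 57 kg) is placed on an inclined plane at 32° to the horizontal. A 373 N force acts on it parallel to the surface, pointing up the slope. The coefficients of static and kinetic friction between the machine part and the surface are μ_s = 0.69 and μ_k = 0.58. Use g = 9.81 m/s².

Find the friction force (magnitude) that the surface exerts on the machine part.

Normal force: N = m g cos θ = 57 × 9.81 × cos 32° = 474.2 N.
The friction needed for equilibrium is m g sin θ − P = 296.3 − 373 = -76.69 N, measured positive up-slope.
The static-friction ceiling is μ_s N = 0.69 × 474.2 = 327.2 N.
Since |-76.69| ≤ 327.2 N, no slip — friction simply equals what equilibrium demands.

f ≈ 76.7 N (down the incline)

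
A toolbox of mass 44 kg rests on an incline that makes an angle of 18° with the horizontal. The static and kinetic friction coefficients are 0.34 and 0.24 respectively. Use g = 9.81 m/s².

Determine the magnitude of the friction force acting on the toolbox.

f ≈ 133 N (up the incline)

Normal force: N = m g cos θ = 44 × 9.81 × cos 18° = 410.5 N.
Along the slope the weight component is m g sin θ = 133.4 N; friction must supply exactly this, acting up-slope.
The static-friction ceiling is μ_s N = 0.34 × 410.5 = 139.6 N.
Since |133.4| ≤ 139.6 N, no slip — friction simply equals what equilibrium demands.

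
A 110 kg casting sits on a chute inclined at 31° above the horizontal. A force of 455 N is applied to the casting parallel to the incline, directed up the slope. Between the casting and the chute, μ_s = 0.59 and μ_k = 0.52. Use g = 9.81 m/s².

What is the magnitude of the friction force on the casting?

f ≈ 101 N (up the incline)

Normal force: N = m g cos θ = 110 × 9.81 × cos 31° = 925 N.
For equilibrium along the incline the friction force must supply f = m g sin θ − P = 555.8 − 455 = 100.8 N (positive meaning up-slope).
Static friction can supply at most μ_s N = 545.7 N.
Since |100.8| ≤ 545.7 N, static friction is sufficient; f equals the required value, not μ_s N.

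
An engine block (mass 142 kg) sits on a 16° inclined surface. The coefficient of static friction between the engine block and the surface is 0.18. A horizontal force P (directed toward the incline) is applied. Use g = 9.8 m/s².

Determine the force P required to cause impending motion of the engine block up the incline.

At impending motion up the slope, friction acts down-slope at its limit: f = μ_s N.
Perpendicular to the incline: N = m g cos θ + P sin θ.
Along the incline: P cos θ = m g sin θ + μ_s N = m g sin θ + μ_s (m g cos θ + P sin θ).
Solving, P (cos θ − μ_s sin θ) = m g (sin θ + μ_s cos θ), so P = 142×9.8×(sin 16° + 0.18 cos 16°)/(cos 16° − 0.18 sin 16°) = 1390×0.4487/0.9116 = 685 N.

P ≈ 685 N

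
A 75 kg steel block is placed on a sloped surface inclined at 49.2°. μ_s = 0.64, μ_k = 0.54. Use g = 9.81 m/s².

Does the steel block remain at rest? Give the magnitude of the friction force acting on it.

N = m g cos θ = 481 N.
Down-slope weight component: m g sin θ = 557 N.
μ_s N = 308 N.
557 > 308 N, so it slides; kinetic friction f = μ_k N = 0.54×481 = 260 N.

f ≈ 260 N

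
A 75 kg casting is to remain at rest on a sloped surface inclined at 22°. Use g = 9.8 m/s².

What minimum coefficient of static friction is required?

At the slip threshold m g sin θ = μ_s m g cos θ, so μ_s,min = tan θ.
μ_s,min = tan 22° = 0.404.

μ_s,min ≈ 0.404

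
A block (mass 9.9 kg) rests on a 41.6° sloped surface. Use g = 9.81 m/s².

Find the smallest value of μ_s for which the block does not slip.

At the slip threshold m g sin θ = μ_s m g cos θ, so μ_s,min = tan θ.
μ_s,min = tan 41.6° = 0.888.

μ_s,min ≈ 0.888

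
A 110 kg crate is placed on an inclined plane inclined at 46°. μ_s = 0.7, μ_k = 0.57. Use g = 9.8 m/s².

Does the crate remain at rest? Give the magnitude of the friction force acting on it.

N = m g cos θ = 749 N.
Down-slope weight component: m g sin θ = 775 N.
μ_s N = 524 N.
775 > 524 N, so it slides; kinetic friction f = μ_k N = 0.57×749 = 427 N.

f ≈ 427 N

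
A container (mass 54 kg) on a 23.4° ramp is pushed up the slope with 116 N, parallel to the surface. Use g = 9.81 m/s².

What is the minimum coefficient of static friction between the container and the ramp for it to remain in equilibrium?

N = m g cos θ = 486.2 N.
Friction must make up the shortfall along the incline: f = m g sin θ − P = 210.4 − 116 = 94.39 N.
At the threshold f = μ_s N, so μ_s,min = 94.39/486.2 = 0.194.

μ_s,min ≈ 0.194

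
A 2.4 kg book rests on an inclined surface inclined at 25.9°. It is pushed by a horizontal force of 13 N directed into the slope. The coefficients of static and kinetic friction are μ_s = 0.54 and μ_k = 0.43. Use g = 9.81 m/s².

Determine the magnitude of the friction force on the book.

Normal direction: N = m g cos θ + P sin θ = 26.86 N.
Parallel to the incline: P cos θ − m g sin θ = 11.69 − 10.28 = 1.41 N; the friction needed to balance this is 1.41 N acting down the slope.
The limit of static friction is μ_s N = 14.5 N.
Since 1.41 N is within the 14.5 N limit, the book stays put and friction is exactly 1.41 N.

f ≈ 1.41 N (down the incline)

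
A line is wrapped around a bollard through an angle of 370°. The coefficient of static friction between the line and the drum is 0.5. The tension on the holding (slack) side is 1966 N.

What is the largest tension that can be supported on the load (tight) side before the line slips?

At impending slip the capstan equation gives T₂/T₁ = e^{μβ} with β in radians.
β = 370° × π/180 = 6.458 rad.
e^{μβ} = e^{0.5×6.458} = 25.25.
T₂ = T₁ · e^{μβ} = 1966 × 25.25 = 49600 N.

T_max ≈ 49600 N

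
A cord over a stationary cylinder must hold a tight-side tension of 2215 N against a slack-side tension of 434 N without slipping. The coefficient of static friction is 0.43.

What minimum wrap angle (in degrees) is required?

T₂/T₁ = e^{μβ} → β = ln(T₂/T₁)/μ.
β = ln(2215/434)/0.43 = 1.63/0.43 = 3.791 rad.
In degrees: β = 3.791 × 180/π = 217°.

β_min ≈ 217°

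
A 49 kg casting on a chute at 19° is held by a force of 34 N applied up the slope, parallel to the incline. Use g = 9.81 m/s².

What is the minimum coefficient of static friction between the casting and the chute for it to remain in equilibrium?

N = m g cos θ = 454.5 N.
Friction must make up the shortfall along the incline: f = m g sin θ − P = 156.5 − 34 = 122.5 N.
At the threshold f = μ_s N, so μ_s,min = 122.5/454.5 = 0.27.

μ_s,min ≈ 0.27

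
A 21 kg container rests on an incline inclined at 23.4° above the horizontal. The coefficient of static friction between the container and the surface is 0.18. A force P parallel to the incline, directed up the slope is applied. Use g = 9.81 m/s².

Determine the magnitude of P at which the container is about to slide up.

P ≈ 116 N

At impending motion up the slope, friction acts down-slope at its limit: f = μ_s N.
P is parallel to the surface, so N = m g cos θ = 189 N.
Along the incline: P = m g sin θ + μ_s N = 81.8 + 0.18×189 = 116 N.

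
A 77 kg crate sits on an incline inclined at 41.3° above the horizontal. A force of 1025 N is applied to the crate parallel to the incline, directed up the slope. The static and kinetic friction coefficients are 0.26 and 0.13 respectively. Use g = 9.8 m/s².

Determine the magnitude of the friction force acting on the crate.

f ≈ 73.7 N (down the incline)

Normal force: N = m g cos θ = 77 × 9.8 × cos 41.3° = 566.9 N.
Parallel to the incline, ΣF = 0 gives f = m g sin θ − P = 498 − 1025 = -527 N (up-slope positive).
Static friction can supply at most μ_s N = 147.4 N.
Since |-527| > 147.4 N, static friction cannot hold it; the crate slides up the incline and kinetic friction applies: f = μ_k N = 0.13 × 566.9 = 73.7 N.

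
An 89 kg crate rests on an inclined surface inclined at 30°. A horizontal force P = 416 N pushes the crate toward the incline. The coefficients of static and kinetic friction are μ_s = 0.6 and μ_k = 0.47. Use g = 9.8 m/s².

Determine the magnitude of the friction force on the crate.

f ≈ 75.8 N (up the incline)

Normal direction: N = m g cos θ + P sin θ = 963.3 N.
Parallel to the incline: P cos θ − m g sin θ = 360.3 − 436.1 = -75.83 N; the friction needed to balance this is 75.83 N acting up the slope.
The limit of static friction is μ_s N = 578 N.
Since 75.83 N is within the 578 N limit, the crate stays put and friction is exactly 75.8 N.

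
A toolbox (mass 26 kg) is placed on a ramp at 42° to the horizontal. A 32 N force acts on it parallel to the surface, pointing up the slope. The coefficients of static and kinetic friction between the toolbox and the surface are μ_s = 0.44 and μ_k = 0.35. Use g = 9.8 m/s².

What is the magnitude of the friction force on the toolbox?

Normal force: N = m g cos θ = 26 × 9.8 × cos 42° = 189.4 N.
For equilibrium along the incline the friction force must supply f = m g sin θ − P = 170.5 − 32 = 138.5 N (positive meaning up-slope).
Maximum static friction available: μ_s N = 0.44 × 189.4 = 83.32 N.
|138.5| exceeds 83.32 N, so the toolbox slips down-slope; friction is kinetic, f = μ_k N = 0.35×189.4 = 66.3 N.

f ≈ 66.3 N (up the incline)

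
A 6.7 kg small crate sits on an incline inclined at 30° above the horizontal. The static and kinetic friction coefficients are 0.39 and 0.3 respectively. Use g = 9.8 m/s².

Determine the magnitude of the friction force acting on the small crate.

Perpendicular to the surface, N = m g cos θ = 6.7·9.8·cos 30° = 56.86 N.
Along the slope the weight component is m g sin θ = 32.83 N; friction must supply exactly this, acting up-slope.
Static friction can supply at most μ_s N = 22.18 N.
|32.83| exceeds 22.18 N, so the small crate slips down-slope; friction is kinetic, f = μ_k N = 0.3×56.86 = 17.1 N.

f ≈ 17.1 N (up the incline)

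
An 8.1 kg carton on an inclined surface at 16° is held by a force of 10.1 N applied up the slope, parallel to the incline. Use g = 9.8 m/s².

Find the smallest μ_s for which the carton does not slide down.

N = m g cos θ = 76.3 N.
Friction must make up the shortfall along the incline: f = m g sin θ − P = 21.88 − 10.1 = 11.78 N.
At the threshold f = μ_s N, so μ_s,min = 11.78/76.3 = 0.154.

μ_s,min ≈ 0.154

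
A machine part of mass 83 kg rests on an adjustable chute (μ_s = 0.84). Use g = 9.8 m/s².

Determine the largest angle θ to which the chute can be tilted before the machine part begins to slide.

θ_max ≈ 40°

At the slip threshold, m g sin θ = μ_s · m g cos θ, so tan θ = μ_s.
θ_max = arctan(0.84) = 40°.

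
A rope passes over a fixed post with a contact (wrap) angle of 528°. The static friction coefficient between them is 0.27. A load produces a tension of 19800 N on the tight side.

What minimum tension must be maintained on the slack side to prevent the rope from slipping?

Capstan equation at impending slip: T_tight/T_slack = e^{μβ}.
β = 528° = 9.215 rad; e^{μβ} = e^{0.27×9.215} = 12.04.
T_slack = T_tight / e^{μβ} = 19800 / 12.04 = 1640 N.

T_min ≈ 1640 N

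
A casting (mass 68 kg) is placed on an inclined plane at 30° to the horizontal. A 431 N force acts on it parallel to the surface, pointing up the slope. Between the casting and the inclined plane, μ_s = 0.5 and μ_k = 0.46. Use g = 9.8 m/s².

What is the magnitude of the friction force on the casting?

Perpendicular to the surface, N = m g cos θ = 68·9.8·cos 30° = 577.1 N.
For equilibrium along the incline the friction force must supply f = m g sin θ − P = 333.2 − 431 = -97.8 N (positive meaning up-slope).
Static friction can supply at most μ_s N = 288.6 N.
Since |-97.8| ≤ 288.6 N, static friction is sufficient; f equals the required value, not μ_s N.

f ≈ 97.8 N (down the incline)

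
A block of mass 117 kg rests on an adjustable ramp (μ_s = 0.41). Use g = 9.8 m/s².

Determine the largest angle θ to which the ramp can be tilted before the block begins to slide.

θ_max ≈ 22.3°

At the slip threshold, m g sin θ = μ_s · m g cos θ, so tan θ = μ_s.
θ_max = arctan(0.41) = 22.3°.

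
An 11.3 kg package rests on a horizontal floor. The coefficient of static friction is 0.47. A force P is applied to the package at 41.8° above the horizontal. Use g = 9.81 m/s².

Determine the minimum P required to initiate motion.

P ≈ 49.2 N

N = m g − P sin α (the pull lifts the package).
At impending slip, P cos α = μ_s N = μ_s (m g − P sin α).
Solving: P (cos α + μ_s sin α) = μ_s m g → P = 0.47×111/(cos 41.8° + 0.47 sin 41.8°) = 52.1/1.059 = 49.2 N.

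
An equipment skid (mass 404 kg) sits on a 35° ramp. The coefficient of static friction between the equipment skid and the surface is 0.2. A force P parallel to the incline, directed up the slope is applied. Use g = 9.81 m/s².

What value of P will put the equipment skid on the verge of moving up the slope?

At impending motion up the slope, friction acts down-slope at its limit: f = μ_s N.
P is parallel to the surface, so N = m g cos θ = 3250 N.
Along the incline: P = m g sin θ + μ_s N = 2270 + 0.2×3250 = 2920 N.

P ≈ 2920 N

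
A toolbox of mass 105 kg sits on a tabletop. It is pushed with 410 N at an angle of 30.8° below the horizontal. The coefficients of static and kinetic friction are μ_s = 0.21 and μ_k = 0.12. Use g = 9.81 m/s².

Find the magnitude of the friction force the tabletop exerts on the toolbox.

N = m g + P sin α = 1030 + 410×sin 30.8° = 1240 N.
The horizontal driving force is P cos α = 352.2 N, so equilibrium needs friction f = 352.2 N.
μ_s N = 0.21 × 1240 = 260.4 N.
352.2 > 260.4 N → the toolbox slides; f = μ_k N = 0.12×1240 = 149 N.

f ≈ 149 N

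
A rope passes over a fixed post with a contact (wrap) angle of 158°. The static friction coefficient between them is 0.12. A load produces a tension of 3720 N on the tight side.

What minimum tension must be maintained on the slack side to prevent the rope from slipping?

Capstan equation at impending slip: T_tight/T_slack = e^{μβ}.
β = 158° = 2.758 rad; e^{μβ} = e^{0.12×2.758} = 1.392.
T_slack = T_tight / e^{μβ} = 3720 / 1.392 = 2670 N.

T_min ≈ 2670 N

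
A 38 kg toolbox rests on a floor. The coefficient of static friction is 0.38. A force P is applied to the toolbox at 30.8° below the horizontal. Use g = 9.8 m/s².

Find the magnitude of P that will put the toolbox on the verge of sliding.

P ≈ 213 N

N = m g + P sin α (the push presses the toolbox into the floor).
At impending slip, P cos α = μ_s N = μ_s (m g + P sin α).
Solving: P (cos α − μ_s sin α) = μ_s m g → P = 0.38×372/(cos 30.8° − 0.38 sin 30.8°) = 142/0.6644 = 213 N.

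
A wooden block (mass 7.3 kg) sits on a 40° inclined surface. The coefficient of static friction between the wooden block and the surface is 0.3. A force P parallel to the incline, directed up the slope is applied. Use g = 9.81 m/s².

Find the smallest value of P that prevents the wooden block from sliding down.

P_min ≈ 29.6 N

The wooden block tends to slide down (tan θ > μ_s), so at the point of impending slip friction acts up-slope at its limit: f = μ_s N.
P is parallel to the surface, so N = m g cos θ = 54.9 N.
Along the incline: P + μ_s N = m g sin θ, so P = 46 − 0.3×54.9 = 29.6 N.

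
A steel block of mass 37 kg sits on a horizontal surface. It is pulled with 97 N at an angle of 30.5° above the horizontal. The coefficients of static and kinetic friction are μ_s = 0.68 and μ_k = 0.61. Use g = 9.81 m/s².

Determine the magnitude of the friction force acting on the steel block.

f ≈ 83.6 N

Vertical equilibrium gives N = m g − P sin α = 313.7 N.
Horizontally, friction must balance P cos α = 83.58 N.
The static-friction limit is μ_s N = 213.3 N.
83.58 ≤ 213.3 N → static; friction equals the required 83.6 N.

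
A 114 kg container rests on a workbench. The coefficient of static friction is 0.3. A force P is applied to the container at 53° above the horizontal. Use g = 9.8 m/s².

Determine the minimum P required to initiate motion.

N = m g − P sin α (the pull lifts the container).
At impending slip, P cos α = μ_s N = μ_s (m g − P sin α).
Solving: P (cos α + μ_s sin α) = μ_s m g → P = 0.3×1120/(cos 53° + 0.3 sin 53°) = 335/0.8414 = 398 N.

P ≈ 398 N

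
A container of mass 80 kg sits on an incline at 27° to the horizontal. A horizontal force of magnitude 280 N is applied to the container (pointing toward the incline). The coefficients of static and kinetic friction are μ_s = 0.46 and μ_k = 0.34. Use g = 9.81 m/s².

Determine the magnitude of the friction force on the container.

f ≈ 107 N (up the incline)

Resolve perpendicular to the incline: N = m g cos θ + P sin θ = 80×9.81×cos 27° + 280×sin 27° = 826.4 N.
Along the incline, the net driving force (taking up-slope positive) is P cos θ − m g sin θ = 249.5 − 356.3 = -106.8 N, so equilibrium requires friction f = 106.8 N (up-slope).
The limit of static friction is μ_s N = 380.1 N.
|f_req| = 106.8 ≤ 380.1 N → the container is in equilibrium; friction equals the required value.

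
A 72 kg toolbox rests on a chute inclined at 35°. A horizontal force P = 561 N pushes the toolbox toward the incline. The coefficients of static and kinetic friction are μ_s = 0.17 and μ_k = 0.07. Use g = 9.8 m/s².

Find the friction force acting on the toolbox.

f ≈ 54.8 N (down the incline)

The horizontal push has a component P sin θ into the surface, so N = m g cos θ + P sin θ = 578 + 321.8 = 899.8 N.
Parallel to the incline: P cos θ − m g sin θ = 459.5 − 404.7 = 54.83 N; the friction needed to balance this is 54.83 N acting down the slope.
The limit of static friction is μ_s N = 153 N.
|f_req| = 54.83 ≤ 153 N → the toolbox is in equilibrium; friction equals the required value.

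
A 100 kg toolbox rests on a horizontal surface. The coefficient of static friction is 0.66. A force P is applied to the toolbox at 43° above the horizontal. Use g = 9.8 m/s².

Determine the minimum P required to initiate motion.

P ≈ 547 N

N = m g − P sin α (the pull lifts the toolbox).
At impending slip, P cos α = μ_s N = μ_s (m g − P sin α).
Solving: P (cos α + μ_s sin α) = μ_s m g → P = 0.66×980/(cos 43° + 0.66 sin 43°) = 647/1.181 = 547 N.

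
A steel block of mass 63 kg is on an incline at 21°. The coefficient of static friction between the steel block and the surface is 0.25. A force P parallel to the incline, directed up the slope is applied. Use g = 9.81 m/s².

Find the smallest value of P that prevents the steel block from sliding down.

P_min ≈ 77.2 N

The steel block tends to slide down (tan θ > μ_s), so at the point of impending slip friction acts up-slope at its limit: f = μ_s N.
P is parallel to the surface, so N = m g cos θ = 577 N.
Along the incline: P + μ_s N = m g sin θ, so P = 221 − 0.25×577 = 77.2 N.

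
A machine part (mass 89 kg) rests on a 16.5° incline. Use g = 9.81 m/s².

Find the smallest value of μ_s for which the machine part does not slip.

At the slip threshold m g sin θ = μ_s m g cos θ, so μ_s,min = tan θ.
μ_s,min = tan 16.5° = 0.296.

μ_s,min ≈ 0.296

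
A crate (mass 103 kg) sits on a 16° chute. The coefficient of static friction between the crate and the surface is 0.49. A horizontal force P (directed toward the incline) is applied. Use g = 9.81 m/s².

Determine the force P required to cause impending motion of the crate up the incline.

P ≈ 913 N

At impending motion up the slope, friction acts down-slope at its limit: f = μ_s N.
Perpendicular to the incline: N = m g cos θ + P sin θ.
Along the incline: P cos θ = m g sin θ + μ_s N = m g sin θ + μ_s (m g cos θ + P sin θ).
Solving, P (cos θ − μ_s sin θ) = m g (sin θ + μ_s cos θ), so P = 103×9.81×(sin 16° + 0.49 cos 16°)/(cos 16° − 0.49 sin 16°) = 1010×0.7467/0.8262 = 913 N.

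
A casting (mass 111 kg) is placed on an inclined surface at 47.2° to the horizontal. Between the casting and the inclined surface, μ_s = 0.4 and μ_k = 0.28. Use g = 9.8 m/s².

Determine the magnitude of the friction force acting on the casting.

The normal reaction is N = m g cos θ = 739.1 N.
For equilibrium along the incline, friction must balance the weight component: f = m g sin θ = 798.2 N up the slope.
Maximum static friction available: μ_s N = 0.4 × 739.1 = 295.6 N.
Since |798.2| > 295.6 N, static friction cannot hold it; the casting slides down the incline and kinetic friction applies: f = μ_k N = 0.28 × 739.1 = 207 N.

f ≈ 207 N (up the incline)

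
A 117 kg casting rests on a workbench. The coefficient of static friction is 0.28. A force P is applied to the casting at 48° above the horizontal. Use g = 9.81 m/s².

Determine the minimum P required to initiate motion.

N = m g − P sin α (the pull lifts the casting).
At impending slip, P cos α = μ_s N = μ_s (m g − P sin α).
Solving: P (cos α + μ_s sin α) = μ_s m g → P = 0.28×1150/(cos 48° + 0.28 sin 48°) = 321/0.8772 = 366 N.

P ≈ 366 N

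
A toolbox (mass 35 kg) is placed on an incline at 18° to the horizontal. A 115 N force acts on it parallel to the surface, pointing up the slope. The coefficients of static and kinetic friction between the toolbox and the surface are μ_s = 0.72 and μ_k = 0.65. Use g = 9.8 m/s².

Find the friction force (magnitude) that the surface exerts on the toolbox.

Perpendicular to the surface, N = m g cos θ = 35·9.8·cos 18° = 326.2 N.
The friction needed for equilibrium is m g sin θ − P = 106 − 115 = -9.007 N, measured positive up-slope.
Static friction can supply at most μ_s N = 234.9 N.
Since |-9.007| ≤ 234.9 N, the toolbox remains in static equilibrium and friction takes exactly the required value.

f ≈ 9.01 N (down the incline)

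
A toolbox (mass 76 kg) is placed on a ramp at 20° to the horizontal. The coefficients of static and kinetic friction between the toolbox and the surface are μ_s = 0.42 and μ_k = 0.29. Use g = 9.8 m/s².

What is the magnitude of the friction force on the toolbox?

f ≈ 255 N (up the incline)

Normal force: N = m g cos θ = 76 × 9.8 × cos 20° = 699.9 N.
For equilibrium along the incline, friction must balance the weight component: f = m g sin θ = 254.7 N up the slope.
The static-friction ceiling is μ_s N = 0.42 × 699.9 = 294 N.
Since |254.7| ≤ 294 N, static friction is sufficient; f equals the required value, not μ_s N.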